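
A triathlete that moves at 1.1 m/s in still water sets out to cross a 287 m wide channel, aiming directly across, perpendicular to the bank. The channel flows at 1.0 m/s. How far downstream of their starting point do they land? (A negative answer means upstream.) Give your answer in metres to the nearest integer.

Perpendicular speed = 1.100 m/s; crossing time = 287 / 1.100 = 260.909 s.
Net downstream speed = 1.000 m/s.
Drift = 1.000 × 260.909 = 260.909 m (downstream).

261 m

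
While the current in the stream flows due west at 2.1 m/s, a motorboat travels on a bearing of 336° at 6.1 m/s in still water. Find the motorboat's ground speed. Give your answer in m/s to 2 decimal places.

Taking east as x and north as y: velocity relative to the water = (-2.481, 5.573) m/s; the water relative to ground = (-2.100, 0.000) m/s.
Velocity relative to ground = (-2.481, 5.573) + (-2.100, 0.000) = (-4.581, 5.573) m/s.
Speed = |(-4.581, 5.573)| = 7.214 m/s.

7.21 m/s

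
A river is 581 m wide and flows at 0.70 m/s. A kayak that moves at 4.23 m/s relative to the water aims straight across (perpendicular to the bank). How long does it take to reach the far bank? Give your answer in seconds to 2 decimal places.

137.35 s

The component of the kayak's velocity perpendicular to the bank is 4.23 m/s.
The current is parallel to the bank, so it does not affect the crossing time.
Time = 581 / 4.230 = 137.352 s.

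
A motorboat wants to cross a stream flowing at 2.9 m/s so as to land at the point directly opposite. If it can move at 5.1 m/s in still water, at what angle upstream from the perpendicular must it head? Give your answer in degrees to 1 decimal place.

To cancel the current, the upstream component of the motorboat's velocity must equal the flow: 5.1 sin θ = 2.9.
sin θ = 2.9 / 5.1 = 0.5686.
θ = arcsin(0.5686) = 34.655°.

34.7°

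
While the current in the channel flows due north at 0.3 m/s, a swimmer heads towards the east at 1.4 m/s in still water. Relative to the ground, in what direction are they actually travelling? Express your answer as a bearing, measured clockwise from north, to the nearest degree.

Taking east as x and north as y: velocity relative to the water = (1.400, 0.000) m/s; the water relative to ground = (0.000, 0.300) m/s.
Velocity relative to ground = (1.400, 0.000) + (0.000, 0.300) = (1.400, 0.300) m/s.
Bearing = atan2(1.40, 0.30) = 77.91° clockwise from north.

078°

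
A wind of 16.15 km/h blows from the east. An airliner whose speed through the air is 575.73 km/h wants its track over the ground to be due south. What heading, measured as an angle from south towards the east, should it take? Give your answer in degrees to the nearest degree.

The wind pushes perpendicular to the desired track; the heading must have a component into the wind equal to 16.15 km/h: 575.73 sin θ = 16.15.
sin θ = 0.0281, so θ = 1.607°.

2°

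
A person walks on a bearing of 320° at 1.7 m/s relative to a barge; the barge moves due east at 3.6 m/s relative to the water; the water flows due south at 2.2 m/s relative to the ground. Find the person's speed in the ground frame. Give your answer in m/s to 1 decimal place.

In east/north components (m/s): person relative to barge = (-1.093, 1.302); barge relative to water = (3.600, 0.000); water relative to ground = (0.000, -2.200).
Sum = (2.507, -0.898) m/s.
Speed = |(2.507, -0.898)| = 2.663 m/s.

2.7 m/s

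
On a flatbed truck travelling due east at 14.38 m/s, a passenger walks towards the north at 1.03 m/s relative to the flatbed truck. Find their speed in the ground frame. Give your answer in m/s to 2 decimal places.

Taking east as x and north as y: flatbed truck velocity = (14.380, 0.000) m/s; passenger velocity relative to flatbed truck = (0.000, 1.030) m/s.
Velocity relative to ground = (14.380, 0.000) + (0.000, 1.030) = (14.380, 1.030) m/s.
Speed = |(14.380, 1.030)| = 14.417 m/s.

14.42 m/s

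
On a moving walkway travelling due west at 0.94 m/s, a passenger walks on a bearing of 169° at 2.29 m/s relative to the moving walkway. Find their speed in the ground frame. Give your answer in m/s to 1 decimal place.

2.3 m/s

Taking east as x and north as y: moving walkway velocity = (-0.940, 0.000) m/s; passenger velocity relative to moving walkway = (0.437, -2.248) m/s.
Velocity relative to ground = (-0.940, 0.000) + (0.437, -2.248) = (-0.503, -2.248) m/s.
Speed = |(-0.503, -2.248)| = 2.304 m/s.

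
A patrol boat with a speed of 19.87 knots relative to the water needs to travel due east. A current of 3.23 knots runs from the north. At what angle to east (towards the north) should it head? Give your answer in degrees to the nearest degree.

The current pushes perpendicular to the desired track; the heading must have a component into the current equal to 3.23 knots: 19.87 sin θ = 3.23.
sin θ = 0.1626, so θ = 9.355°.

9°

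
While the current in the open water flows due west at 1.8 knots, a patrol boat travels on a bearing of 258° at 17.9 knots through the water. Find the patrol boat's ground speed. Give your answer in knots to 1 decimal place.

19.7 knots

Taking east as x and north as y: velocity relative to the water = (-17.509, -3.722) knots; the water relative to ground = (-1.800, 0.000) knots.
Velocity relative to ground = (-17.509, -3.722) + (-1.800, 0.000) = (-19.309, -3.722) knots.
Speed = |(-19.309, -3.722)| = 19.664 knots.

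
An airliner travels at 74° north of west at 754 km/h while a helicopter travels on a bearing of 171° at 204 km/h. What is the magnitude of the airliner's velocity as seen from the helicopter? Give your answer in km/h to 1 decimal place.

956.8 km/h

Taking east as x and north as y: airliner velocity = (-207.831, 724.791) km/h; helicopter velocity = (31.913, -201.488) km/h.
Velocity of airliner relative to helicopter = (-207.831, 724.791) − (31.913, -201.488) = (-239.743, 926.280) km/h.
Magnitude = |(-239.743, 926.280)| = 956.802 km/h.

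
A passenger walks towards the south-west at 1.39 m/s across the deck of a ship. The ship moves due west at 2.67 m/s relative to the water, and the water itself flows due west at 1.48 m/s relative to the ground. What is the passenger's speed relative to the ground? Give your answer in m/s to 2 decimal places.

5.23 m/s

In east/north components (m/s): passenger relative to ship = (-0.983, -0.983); ship relative to water = (-2.670, 0.000); water relative to ground = (-1.480, 0.000).
Sum = (-5.133, -0.983) m/s.
Speed = |(-5.133, -0.983)| = 5.226 m/s.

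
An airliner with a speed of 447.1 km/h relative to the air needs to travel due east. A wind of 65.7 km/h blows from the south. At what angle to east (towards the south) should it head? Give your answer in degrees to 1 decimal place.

8.5°

The wind pushes perpendicular to the desired track; the heading must have a component into the wind equal to 65.7 km/h: 447.1 sin θ = 65.7.
sin θ = 0.1469, so θ = 8.450°.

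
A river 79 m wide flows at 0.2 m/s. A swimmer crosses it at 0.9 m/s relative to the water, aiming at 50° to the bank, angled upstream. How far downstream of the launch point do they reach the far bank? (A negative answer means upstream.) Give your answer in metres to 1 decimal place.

Perpendicular speed = 0.689 m/s; crossing time = 79 / 0.689 = 114.586 s.
Net downstream speed = -0.379 m/s.
Drift = -0.379 × 114.586 = -43.372 m (upstream).

-43.4 m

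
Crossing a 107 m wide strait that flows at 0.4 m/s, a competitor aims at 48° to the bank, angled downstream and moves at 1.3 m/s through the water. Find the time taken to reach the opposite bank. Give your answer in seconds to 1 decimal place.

110.8 s

The component of the competitor's velocity perpendicular to the bank is 1.3 × sin 48° = 0.966 m/s.
The flow acts along the bank and has no component across it.
Time = 107 / 0.966 = 110.756 s.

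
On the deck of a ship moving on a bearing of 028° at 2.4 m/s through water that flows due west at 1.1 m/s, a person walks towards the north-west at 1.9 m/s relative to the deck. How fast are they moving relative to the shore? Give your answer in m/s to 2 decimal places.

In east/north components (m/s): person relative to ship = (-1.344, 1.344); ship relative to water = (1.127, 2.119); water relative to ground = (-1.100, 0.000).
Sum = (-1.317, 3.463) m/s.
Speed = |(-1.317, 3.463)| = 3.705 m/s.

3.70 m/s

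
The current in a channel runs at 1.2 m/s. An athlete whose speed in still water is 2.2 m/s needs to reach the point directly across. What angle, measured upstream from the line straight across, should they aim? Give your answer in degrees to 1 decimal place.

33.1°

To cancel the current, the upstream component of the athlete's velocity must equal the flow: 2.2 sin θ = 1.2.
sin θ = 1.2 / 2.2 = 0.5455.
θ = arcsin(0.5455) = 33.056°.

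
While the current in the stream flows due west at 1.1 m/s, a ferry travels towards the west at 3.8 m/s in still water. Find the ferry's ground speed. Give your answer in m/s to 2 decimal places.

4.90 m/s

Taking east as x and north as y: velocity relative to the water = (-3.800, 0.000) m/s; the water relative to ground = (-1.100, 0.000) m/s.
Velocity relative to ground = (-3.800, 0.000) + (-1.100, 0.000) = (-4.900, 0.000) m/s.
Speed = |(-4.900, 0.000)| = 4.900 m/s.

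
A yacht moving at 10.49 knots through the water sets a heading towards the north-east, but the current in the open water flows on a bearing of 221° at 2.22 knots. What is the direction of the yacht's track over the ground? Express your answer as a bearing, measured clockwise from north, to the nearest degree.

Taking east as x and north as y: velocity relative to the water = (7.418, 7.418) knots; the water relative to ground = (-1.456, -1.675) knots.
Velocity relative to ground = (7.418, 7.418) + (-1.456, -1.675) = (5.961, 5.742) knots.
Bearing = atan2(5.96, 5.74) = 46.07° clockwise from north.

046°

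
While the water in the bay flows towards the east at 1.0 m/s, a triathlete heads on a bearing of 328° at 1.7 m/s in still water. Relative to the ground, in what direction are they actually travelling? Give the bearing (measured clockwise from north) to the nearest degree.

004°

Taking east as x and north as y: velocity relative to the water = (-0.901, 1.442) m/s; the water relative to ground = (1.000, 0.000) m/s.
Velocity relative to ground = (-0.901, 1.442) + (1.000, 0.000) = (0.099, 1.442) m/s.
Bearing = atan2(0.10, 1.44) = 3.93° clockwise from north.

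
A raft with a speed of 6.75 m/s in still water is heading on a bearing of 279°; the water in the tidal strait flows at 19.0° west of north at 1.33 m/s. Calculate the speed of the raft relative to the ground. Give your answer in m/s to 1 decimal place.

7.5 m/s

Taking east as x and north as y: velocity relative to the water = (-6.667, 1.056) m/s; the water relative to ground = (-0.433, 1.258) m/s.
Velocity relative to ground = (-6.667, 1.056) + (-0.433, 1.258) = (-7.100, 2.313) m/s.
Speed = |(-7.100, 2.313)| = 7.467 m/s.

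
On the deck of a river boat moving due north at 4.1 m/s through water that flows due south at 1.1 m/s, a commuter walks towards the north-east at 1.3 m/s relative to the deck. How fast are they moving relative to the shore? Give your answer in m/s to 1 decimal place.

In east/north components (m/s): commuter relative to river boat = (0.919, 0.919); river boat relative to water = (0.000, 4.100); water relative to ground = (0.000, -1.100).
Sum = (0.919, 3.919) m/s.
Speed = |(0.919, 3.919)| = 4.026 m/s.

4.0 m/s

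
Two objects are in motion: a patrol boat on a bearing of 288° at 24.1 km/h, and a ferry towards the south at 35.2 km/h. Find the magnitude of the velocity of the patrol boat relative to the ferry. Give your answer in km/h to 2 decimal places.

48.42 km/h

Taking east as x and north as y: patrol boat velocity = (-22.920, 7.447) km/h; ferry velocity = (0.000, -35.200) km/h.
Velocity of patrol boat relative to ferry = (-22.920, 7.447) − (0.000, -35.200) = (-22.920, 42.647) km/h.
Magnitude = |(-22.920, 42.647)| = 48.416 km/h.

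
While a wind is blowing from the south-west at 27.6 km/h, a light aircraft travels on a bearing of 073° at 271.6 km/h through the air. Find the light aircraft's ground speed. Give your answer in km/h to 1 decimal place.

296.3 km/h

Taking east as x and north as y: velocity relative to the air = (259.732, 79.408) km/h; the air relative to ground = (19.516, 19.516) km/h.
Velocity relative to ground = (259.732, 79.408) + (19.516, 19.516) = (279.249, 98.924) km/h.
Speed = |(279.249, 98.924)| = 296.253 km/h.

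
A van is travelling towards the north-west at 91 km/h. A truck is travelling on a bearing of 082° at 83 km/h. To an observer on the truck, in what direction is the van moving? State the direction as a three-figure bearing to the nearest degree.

Taking east as x and north as y: van velocity = (-64.347, 64.347) km/h; truck velocity = (82.192, 11.551) km/h.
Velocity of van relative to truck = (-64.347, 64.347) − (82.192, 11.551) = (-146.539, 52.795) km/h.
Bearing = atan2(-146.54, 52.80) = 289.81° clockwise from north.

290°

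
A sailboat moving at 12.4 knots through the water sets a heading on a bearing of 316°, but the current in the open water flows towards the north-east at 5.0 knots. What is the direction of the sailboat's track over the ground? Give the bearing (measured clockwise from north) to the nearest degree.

338°

Taking east as x and north as y: velocity relative to the water = (-8.614, 8.920) knots; the water relative to ground = (3.536, 3.536) knots.
Velocity relative to ground = (-8.614, 8.920) + (3.536, 3.536) = (-5.078, 12.455) knots.
Bearing = atan2(-5.08, 12.46) = 337.82° clockwise from north.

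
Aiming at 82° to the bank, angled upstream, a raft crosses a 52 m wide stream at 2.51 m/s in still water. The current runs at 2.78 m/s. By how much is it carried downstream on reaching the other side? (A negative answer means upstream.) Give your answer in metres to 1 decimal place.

50.9 m

Perpendicular speed = 2.486 m/s; crossing time = 52 / 2.486 = 20.921 s.
Net downstream speed = 2.431 m/s.
Drift = 2.431 × 20.921 = 50.852 m (downstream).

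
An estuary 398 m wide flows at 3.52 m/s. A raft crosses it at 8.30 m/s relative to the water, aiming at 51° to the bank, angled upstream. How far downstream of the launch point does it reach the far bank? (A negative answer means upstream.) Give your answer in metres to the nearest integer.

-105 m

Perpendicular speed = 6.450 m/s; crossing time = 398 / 6.450 = 61.702 s.
Net downstream speed = -1.703 m/s.
Drift = -1.703 × 61.702 = -105.101 m (upstream).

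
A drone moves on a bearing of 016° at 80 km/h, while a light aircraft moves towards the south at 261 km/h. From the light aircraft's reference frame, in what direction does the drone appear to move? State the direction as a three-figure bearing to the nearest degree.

Taking east as x and north as y: drone velocity = (22.051, 76.901) km/h; light aircraft velocity = (0.000, -261.000) km/h.
Velocity of drone relative to light aircraft = (22.051, 76.901) − (0.000, -261.000) = (22.051, 337.901) km/h.
Bearing = atan2(22.05, 337.90) = 3.73° clockwise from north.

004°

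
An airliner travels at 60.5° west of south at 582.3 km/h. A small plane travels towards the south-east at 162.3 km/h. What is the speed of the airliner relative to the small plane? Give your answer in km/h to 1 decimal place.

Taking east as x and north as y: airliner velocity = (-506.808, -286.738) km/h; small plane velocity = (114.763, -114.763) km/h.
Velocity of airliner relative to small plane = (-506.808, -286.738) − (114.763, -114.763) = (-621.572, -171.975) km/h.
Magnitude = |(-621.572, -171.975)| = 644.924 km/h.

644.9 km/h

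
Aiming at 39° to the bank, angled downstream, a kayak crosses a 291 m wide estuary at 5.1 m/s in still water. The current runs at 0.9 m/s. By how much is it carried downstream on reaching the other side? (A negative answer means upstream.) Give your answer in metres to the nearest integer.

441 m

Perpendicular speed = 3.210 m/s; crossing time = 291 / 3.210 = 90.667 s.
Net downstream speed = 4.863 m/s.
Drift = 4.863 × 90.667 = 440.956 m (downstream).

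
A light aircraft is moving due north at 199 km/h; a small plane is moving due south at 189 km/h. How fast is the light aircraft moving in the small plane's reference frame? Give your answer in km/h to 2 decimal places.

388.00 km/h

Taking east as x and north as y: light aircraft velocity = (0.000, 199.000) km/h; small plane velocity = (0.000, -189.000) km/h.
Velocity of light aircraft relative to small plane = (0.000, 199.000) − (0.000, -189.000) = (0.000, 388.000) km/h.
Magnitude = |(0.000, 388.000)| = 388.000 km/h.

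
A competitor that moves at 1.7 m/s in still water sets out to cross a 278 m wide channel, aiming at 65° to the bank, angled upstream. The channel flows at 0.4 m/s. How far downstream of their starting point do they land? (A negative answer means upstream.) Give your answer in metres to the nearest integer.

-57 m

Perpendicular speed = 1.541 m/s; crossing time = 278 / 1.541 = 180.435 s.
Net downstream speed = -0.318 m/s.
Drift = -0.318 × 180.435 = -57.460 m (upstream).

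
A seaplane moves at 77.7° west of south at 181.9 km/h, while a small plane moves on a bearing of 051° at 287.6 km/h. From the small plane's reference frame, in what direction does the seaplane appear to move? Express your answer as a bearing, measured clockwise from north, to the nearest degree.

241°

Taking east as x and north as y: seaplane velocity = (-177.725, -38.750) km/h; small plane velocity = (223.507, 180.993) km/h.
Velocity of seaplane relative to small plane = (-177.725, -38.750) − (223.507, 180.993) = (-401.232, -219.743) km/h.
Bearing = atan2(-401.23, -219.74) = 241.29° clockwise from north.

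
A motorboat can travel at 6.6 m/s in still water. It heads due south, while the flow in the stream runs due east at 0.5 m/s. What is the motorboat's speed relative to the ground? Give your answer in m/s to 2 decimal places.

Taking east as x and north as y: velocity relative to the water = (0.000, -6.600) m/s; the water relative to ground = (0.500, 0.000) m/s.
Velocity relative to ground = (0.000, -6.600) + (0.500, 0.000) = (0.500, -6.600) m/s.
Speed = |(0.500, -6.600)| = 6.619 m/s.

6.62 m/s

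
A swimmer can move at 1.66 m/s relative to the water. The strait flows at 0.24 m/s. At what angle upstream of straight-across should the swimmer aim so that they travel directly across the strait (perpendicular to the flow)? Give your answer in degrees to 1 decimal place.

To cancel the current, the upstream component of the swimmer's velocity must equal the flow: 1.66 sin θ = 0.24.
sin θ = 0.24 / 1.66 = 0.1446.
θ = arcsin(0.1446) = 8.313°.

8.3°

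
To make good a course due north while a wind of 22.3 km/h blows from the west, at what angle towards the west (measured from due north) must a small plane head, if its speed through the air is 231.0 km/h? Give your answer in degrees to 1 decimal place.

The wind pushes perpendicular to the desired track; the heading must have a component into the wind equal to 22.3 km/h: 231.0 sin θ = 22.3.
sin θ = 0.0965, so θ = 5.540°.

5.5°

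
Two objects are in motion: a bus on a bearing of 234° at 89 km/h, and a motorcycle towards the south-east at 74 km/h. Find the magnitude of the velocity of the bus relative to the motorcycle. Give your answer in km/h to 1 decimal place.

Taking east as x and north as y: bus velocity = (-72.003, -52.313) km/h; motorcycle velocity = (52.326, -52.326) km/h.
Velocity of bus relative to motorcycle = (-72.003, -52.313) − (52.326, -52.326) = (-124.328, 0.013) km/h.
Magnitude = |(-124.328, 0.013)| = 124.328 km/h.

124.3 km/h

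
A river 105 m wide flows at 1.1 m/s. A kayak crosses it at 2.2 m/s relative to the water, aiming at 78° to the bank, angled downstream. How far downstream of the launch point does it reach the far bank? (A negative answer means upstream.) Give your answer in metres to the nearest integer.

76 m

Perpendicular speed = 2.152 m/s; crossing time = 105 / 2.152 = 48.794 s.
Net downstream speed = 1.557 m/s.
Drift = 1.557 × 48.794 = 75.991 m (downstream).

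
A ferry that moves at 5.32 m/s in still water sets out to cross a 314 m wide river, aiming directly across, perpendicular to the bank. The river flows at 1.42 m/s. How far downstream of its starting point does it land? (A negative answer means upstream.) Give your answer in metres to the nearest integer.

84 m

Perpendicular speed = 5.320 m/s; crossing time = 314 / 5.320 = 59.023 s.
Net downstream speed = 1.420 m/s.
Drift = 1.420 × 59.023 = 83.812 m (downstream).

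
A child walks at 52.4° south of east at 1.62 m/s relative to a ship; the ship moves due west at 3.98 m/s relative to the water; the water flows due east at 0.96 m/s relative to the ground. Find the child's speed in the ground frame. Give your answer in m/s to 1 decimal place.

2.4 m/s

In east/north components (m/s): child relative to ship = (0.988, -1.284); ship relative to water = (-3.980, 0.000); water relative to ground = (0.960, 0.000).
Sum = (-2.032, -1.284) m/s.
Speed = |(-2.032, -1.284)| = 2.403 m/s.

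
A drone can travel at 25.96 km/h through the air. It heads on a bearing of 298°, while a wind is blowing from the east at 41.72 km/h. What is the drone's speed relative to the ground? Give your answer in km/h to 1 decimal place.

65.8 km/h

Taking east as x and north as y: velocity relative to the air = (-22.921, 12.187) km/h; the air relative to ground = (-41.720, 0.000) km/h.
Velocity relative to ground = (-22.921, 12.187) + (-41.720, 0.000) = (-64.641, 12.187) km/h.
Speed = |(-64.641, 12.187)| = 65.780 km/h.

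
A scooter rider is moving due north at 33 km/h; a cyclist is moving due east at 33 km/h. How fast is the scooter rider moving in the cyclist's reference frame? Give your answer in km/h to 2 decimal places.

Taking east as x and north as y: scooter rider velocity = (0.000, 33.000) km/h; cyclist velocity = (33.000, 0.000) km/h.
Velocity of scooter rider relative to cyclist = (0.000, 33.000) − (33.000, 0.000) = (-33.000, 33.000) km/h.
Magnitude = |(-33.000, 33.000)| = 46.669 km/h.

46.67 km/h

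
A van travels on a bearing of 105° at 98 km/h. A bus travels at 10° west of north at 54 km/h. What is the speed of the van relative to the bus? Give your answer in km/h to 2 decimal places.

130.36 km/h

Taking east as x and north as y: van velocity = (94.661, -25.364) km/h; bus velocity = (-9.377, 53.180) km/h.
Velocity of van relative to bus = (94.661, -25.364) − (-9.377, 53.180) = (104.038, -78.544) km/h.
Magnitude = |(104.038, -78.544)| = 130.357 km/h.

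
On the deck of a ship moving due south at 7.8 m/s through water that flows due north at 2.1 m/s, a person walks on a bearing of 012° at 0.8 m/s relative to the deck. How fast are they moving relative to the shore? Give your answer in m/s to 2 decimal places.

In east/north components (m/s): person relative to ship = (0.166, 0.783); ship relative to water = (0.000, -7.800); water relative to ground = (0.000, 2.100).
Sum = (0.166, -4.917) m/s.
Speed = |(0.166, -4.917)| = 4.920 m/s.

4.92 m/s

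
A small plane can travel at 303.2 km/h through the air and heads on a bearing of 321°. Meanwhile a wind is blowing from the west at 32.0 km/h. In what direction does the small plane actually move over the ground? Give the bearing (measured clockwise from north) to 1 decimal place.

Taking east as x and north as y: velocity relative to the air = (-190.810, 235.631) km/h; the air relative to ground = (32.000, 0.000) km/h.
Velocity relative to ground = (-190.810, 235.631) + (32.000, 0.000) = (-158.810, 235.631) km/h.
Bearing = atan2(-158.81, 235.63) = 326.02° clockwise from north.

326.0°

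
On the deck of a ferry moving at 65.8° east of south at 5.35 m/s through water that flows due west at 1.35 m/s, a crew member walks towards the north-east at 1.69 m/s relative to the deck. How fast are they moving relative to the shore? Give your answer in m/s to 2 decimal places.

4.83 m/s

In east/north components (m/s): crew member relative to ferry = (1.195, 1.195); ferry relative to water = (4.880, -2.193); water relative to ground = (-1.350, 0.000).
Sum = (4.725, -0.998) m/s.
Speed = |(4.725, -0.998)| = 4.829 m/s.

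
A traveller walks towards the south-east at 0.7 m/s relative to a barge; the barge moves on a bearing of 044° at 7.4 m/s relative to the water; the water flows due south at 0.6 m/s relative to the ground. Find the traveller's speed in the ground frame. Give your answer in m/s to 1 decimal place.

7.0 m/s

In east/north components (m/s): traveller relative to barge = (0.495, -0.495); barge relative to water = (5.140, 5.323); water relative to ground = (0.000, -0.600).
Sum = (5.635, 4.228) m/s.
Speed = |(5.635, 4.228)| = 7.045 m/s.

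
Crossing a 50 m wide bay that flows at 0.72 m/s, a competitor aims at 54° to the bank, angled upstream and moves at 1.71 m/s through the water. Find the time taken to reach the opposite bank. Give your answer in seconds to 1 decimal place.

36.1 s

The component of the competitor's velocity perpendicular to the bank is 1.71 × sin 54° = 1.383 m/s.
The flow acts along the bank and has no component across it.
Time = 50 / 1.383 = 36.142 s.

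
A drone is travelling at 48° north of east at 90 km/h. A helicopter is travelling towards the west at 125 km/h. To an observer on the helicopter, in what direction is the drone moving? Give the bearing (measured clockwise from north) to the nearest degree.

070°

Taking east as x and north as y: drone velocity = (60.222, 66.883) km/h; helicopter velocity = (-125.000, 0.000) km/h.
Velocity of drone relative to helicopter = (60.222, 66.883) − (-125.000, 0.000) = (185.222, 66.883) km/h.
Bearing = atan2(185.22, 66.88) = 70.15° clockwise from north.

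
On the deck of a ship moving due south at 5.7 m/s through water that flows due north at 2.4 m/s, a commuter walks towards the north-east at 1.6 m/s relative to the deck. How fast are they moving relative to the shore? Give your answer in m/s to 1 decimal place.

In east/north components (m/s): commuter relative to ship = (1.131, 1.131); ship relative to water = (0.000, -5.700); water relative to ground = (0.000, 2.400).
Sum = (1.131, -2.169) m/s.
Speed = |(1.131, -2.169)| = 2.446 m/s.

2.4 m/s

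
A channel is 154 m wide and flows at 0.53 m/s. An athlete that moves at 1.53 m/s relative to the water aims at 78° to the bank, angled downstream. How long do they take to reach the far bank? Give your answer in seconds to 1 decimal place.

The component of the athlete's velocity perpendicular to the bank is 1.53 × sin 78° = 1.497 m/s.
The flow acts along the bank and has no component across it.
Time = 154 / 1.497 = 102.902 s.

102.9 s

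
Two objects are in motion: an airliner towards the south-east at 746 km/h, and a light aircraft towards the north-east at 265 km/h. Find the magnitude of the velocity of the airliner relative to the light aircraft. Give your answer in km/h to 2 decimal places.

Taking east as x and north as y: airliner velocity = (527.502, -527.502) km/h; light aircraft velocity = (187.383, 187.383) km/h.
Velocity of airliner relative to light aircraft = (527.502, -527.502) − (187.383, 187.383) = (340.118, -714.885) km/h.
Magnitude = |(340.118, -714.885)| = 791.670 km/h.

791.67 km/h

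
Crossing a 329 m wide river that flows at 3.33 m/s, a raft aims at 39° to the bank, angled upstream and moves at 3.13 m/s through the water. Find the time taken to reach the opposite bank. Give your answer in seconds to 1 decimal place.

The component of the raft's velocity perpendicular to the bank is 3.13 × sin 39° = 1.970 m/s.
The current is parallel to the bank, so it does not affect the crossing time.
Time = 329 / 1.970 = 167.024 s.

167.0 s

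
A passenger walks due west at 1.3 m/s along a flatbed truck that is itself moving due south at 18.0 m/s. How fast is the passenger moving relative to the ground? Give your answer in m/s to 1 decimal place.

18.0 m/s

Taking east as x and north as y: flatbed truck velocity = (0.000, -18.000) m/s; passenger velocity relative to flatbed truck = (-1.300, 0.000) m/s.
Velocity relative to ground = (0.000, -18.000) + (-1.300, 0.000) = (-1.300, -18.000) m/s.
Speed = |(-1.300, -18.000)| = 18.047 m/s.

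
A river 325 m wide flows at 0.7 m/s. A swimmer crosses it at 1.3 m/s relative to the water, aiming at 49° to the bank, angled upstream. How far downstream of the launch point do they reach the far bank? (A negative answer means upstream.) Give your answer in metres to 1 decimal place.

-50.6 m

Perpendicular speed = 0.981 m/s; crossing time = 325 / 0.981 = 331.253 s.
Net downstream speed = -0.153 m/s.
Drift = -0.153 × 331.253 = -50.641 m (upstream).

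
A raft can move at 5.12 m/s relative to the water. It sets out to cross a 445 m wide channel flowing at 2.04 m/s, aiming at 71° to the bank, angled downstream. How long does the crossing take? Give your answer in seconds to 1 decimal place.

91.9 s

The component of the raft's velocity perpendicular to the bank is 5.12 × sin 71° = 4.841 m/s.
The flow acts along the bank and has no component across it.
Time = 445 / 4.841 = 91.922 s.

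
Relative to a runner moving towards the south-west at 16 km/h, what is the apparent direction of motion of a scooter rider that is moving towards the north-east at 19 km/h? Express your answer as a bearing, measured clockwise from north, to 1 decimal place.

045.0°

Taking east as x and north as y: scooter rider velocity = (13.435, 13.435) km/h; runner velocity = (-11.314, -11.314) km/h.
Velocity of scooter rider relative to runner = (13.435, 13.435) − (-11.314, -11.314) = (24.749, 24.749) km/h.
Bearing = atan2(24.75, 24.75) = 45.00° clockwise from north.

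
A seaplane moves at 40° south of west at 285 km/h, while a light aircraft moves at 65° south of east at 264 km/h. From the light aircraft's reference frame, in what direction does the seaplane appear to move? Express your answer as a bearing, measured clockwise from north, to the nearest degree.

Taking east as x and north as y: seaplane velocity = (-218.323, -183.194) km/h; light aircraft velocity = (111.571, -239.265) km/h.
Velocity of seaplane relative to light aircraft = (-218.323, -183.194) − (111.571, -239.265) = (-329.894, 56.071) km/h.
Bearing = atan2(-329.89, 56.07) = 279.65° clockwise from north.

280°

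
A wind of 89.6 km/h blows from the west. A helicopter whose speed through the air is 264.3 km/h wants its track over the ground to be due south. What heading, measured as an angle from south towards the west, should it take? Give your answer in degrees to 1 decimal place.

The wind pushes perpendicular to the desired track; the heading must have a component into the wind equal to 89.6 km/h: 264.3 sin θ = 89.6.
sin θ = 0.3390, so θ = 19.816°.

19.8°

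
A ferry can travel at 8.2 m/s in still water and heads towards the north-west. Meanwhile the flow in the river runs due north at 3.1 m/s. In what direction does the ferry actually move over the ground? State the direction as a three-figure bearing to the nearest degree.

327°

Taking east as x and north as y: velocity relative to the water = (-5.798, 5.798) m/s; the water relative to ground = (0.000, 3.100) m/s.
Velocity relative to ground = (-5.798, 5.798) + (0.000, 3.100) = (-5.798, 8.898) m/s.
Bearing = atan2(-5.80, 8.90) = 326.91° clockwise from north.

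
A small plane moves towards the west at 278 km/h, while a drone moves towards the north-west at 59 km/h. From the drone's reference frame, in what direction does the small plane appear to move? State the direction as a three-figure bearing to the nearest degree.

Taking east as x and north as y: small plane velocity = (-278.000, 0.000) km/h; drone velocity = (-41.719, 41.719) km/h.
Velocity of small plane relative to drone = (-278.000, 0.000) − (-41.719, 41.719) = (-236.281, -41.719) km/h.
Bearing = atan2(-236.28, -41.72) = 259.99° clockwise from north.

260°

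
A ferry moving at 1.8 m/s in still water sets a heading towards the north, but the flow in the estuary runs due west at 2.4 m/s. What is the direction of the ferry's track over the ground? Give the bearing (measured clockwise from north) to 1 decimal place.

306.9°

Taking east as x and north as y: velocity relative to the water = (0.000, 1.800) m/s; the water relative to ground = (-2.400, 0.000) m/s.
Velocity relative to ground = (0.000, 1.800) + (-2.400, 0.000) = (-2.400, 1.800) m/s.
Bearing = atan2(-2.40, 1.80) = 306.87° clockwise from north.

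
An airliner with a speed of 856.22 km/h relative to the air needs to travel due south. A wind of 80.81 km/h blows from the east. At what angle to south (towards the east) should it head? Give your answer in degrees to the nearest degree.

The wind pushes perpendicular to the desired track; the heading must have a component into the wind equal to 80.81 km/h: 856.22 sin θ = 80.81.
sin θ = 0.0944, so θ = 5.416°.

5°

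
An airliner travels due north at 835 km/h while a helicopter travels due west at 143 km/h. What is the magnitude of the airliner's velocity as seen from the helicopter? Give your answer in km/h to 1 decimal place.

847.2 km/h

Taking east as x and north as y: airliner velocity = (0.000, 835.000) km/h; helicopter velocity = (-143.000, 0.000) km/h.
Velocity of airliner relative to helicopter = (0.000, 835.000) − (-143.000, 0.000) = (143.000, 835.000) km/h.
Magnitude = |(143.000, 835.000)| = 847.156 km/h.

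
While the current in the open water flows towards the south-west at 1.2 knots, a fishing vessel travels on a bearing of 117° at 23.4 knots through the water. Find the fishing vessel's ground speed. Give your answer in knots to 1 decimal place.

Taking east as x and north as y: velocity relative to the water = (20.850, -10.623) knots; the water relative to ground = (-0.849, -0.849) knots.
Velocity relative to ground = (20.850, -10.623) + (-0.849, -0.849) = (20.001, -11.472) knots.
Speed = |(20.001, -11.472)| = 23.057 knots.

23.1 knots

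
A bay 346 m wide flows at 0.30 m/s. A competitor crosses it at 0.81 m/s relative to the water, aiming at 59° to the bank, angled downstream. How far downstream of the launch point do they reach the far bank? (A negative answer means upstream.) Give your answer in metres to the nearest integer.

Perpendicular speed = 0.694 m/s; crossing time = 346 / 0.694 = 498.340 s.
Net downstream speed = 0.717 m/s.
Drift = 0.717 × 498.340 = 357.400 m (downstream).

357 m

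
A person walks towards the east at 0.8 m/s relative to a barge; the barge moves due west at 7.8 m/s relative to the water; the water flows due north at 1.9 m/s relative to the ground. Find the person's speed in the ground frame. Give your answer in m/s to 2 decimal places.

In east/north components (m/s): person relative to barge = (0.800, 0.000); barge relative to water = (-7.800, 0.000); water relative to ground = (0.000, 1.900).
Sum = (-7.000, 1.900) m/s.
Speed = |(-7.000, 1.900)| = 7.253 m/s.

7.25 m/s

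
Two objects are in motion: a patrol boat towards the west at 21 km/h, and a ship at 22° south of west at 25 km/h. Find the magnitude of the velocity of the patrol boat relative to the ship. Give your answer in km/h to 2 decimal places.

9.62 km/h

Taking east as x and north as y: patrol boat velocity = (-21.000, 0.000) km/h; ship velocity = (-23.180, -9.365) km/h.
Velocity of patrol boat relative to ship = (-21.000, 0.000) − (-23.180, -9.365) = (2.180, 9.365) km/h.
Magnitude = |(2.180, 9.365)| = 9.615 km/h.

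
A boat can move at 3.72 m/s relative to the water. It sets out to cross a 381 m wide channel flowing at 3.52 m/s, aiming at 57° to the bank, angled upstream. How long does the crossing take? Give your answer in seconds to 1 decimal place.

The component of the boat's velocity perpendicular to the bank is 3.72 × sin 57° = 3.120 m/s.
Only the cross-stream component determines the crossing time; the current contributes nothing perpendicular to the bank.
Time = 381 / 3.120 = 122.121 s.

122.1 s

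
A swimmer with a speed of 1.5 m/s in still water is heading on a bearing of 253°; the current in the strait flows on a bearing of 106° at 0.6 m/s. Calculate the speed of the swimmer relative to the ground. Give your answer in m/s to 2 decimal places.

1.05 m/s

Taking east as x and north as y: velocity relative to the water = (-1.434, -0.439) m/s; the water relative to ground = (0.577, -0.165) m/s.
Velocity relative to ground = (-1.434, -0.439) + (0.577, -0.165) = (-0.858, -0.604) m/s.
Speed = |(-0.858, -0.604)| = 1.049 m/s.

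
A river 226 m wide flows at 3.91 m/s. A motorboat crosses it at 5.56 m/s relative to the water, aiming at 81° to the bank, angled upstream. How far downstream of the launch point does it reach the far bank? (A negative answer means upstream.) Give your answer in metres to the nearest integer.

Perpendicular speed = 5.492 m/s; crossing time = 226 / 5.492 = 41.154 s.
Net downstream speed = 3.040 m/s.
Drift = 3.040 × 41.154 = 125.118 m (downstream).

125 m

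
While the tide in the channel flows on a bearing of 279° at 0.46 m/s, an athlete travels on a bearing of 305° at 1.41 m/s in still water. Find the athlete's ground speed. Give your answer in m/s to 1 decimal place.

Taking east as x and north as y: velocity relative to the water = (-1.155, 0.809) m/s; the water relative to ground = (-0.454, 0.072) m/s.
Velocity relative to ground = (-1.155, 0.809) + (-0.454, 0.072) = (-1.609, 0.881) m/s.
Speed = |(-1.609, 0.881)| = 1.835 m/s.

1.8 m/s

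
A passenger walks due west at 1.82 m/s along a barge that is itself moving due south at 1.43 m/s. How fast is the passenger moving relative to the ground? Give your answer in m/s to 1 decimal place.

Taking east as x and north as y: barge velocity = (0.000, -1.430) m/s; passenger velocity relative to barge = (-1.820, 0.000) m/s.
Velocity relative to ground = (0.000, -1.430) + (-1.820, 0.000) = (-1.820, -1.430) m/s.
Speed = |(-1.820, -1.430)| = 2.315 m/s.

2.3 m/s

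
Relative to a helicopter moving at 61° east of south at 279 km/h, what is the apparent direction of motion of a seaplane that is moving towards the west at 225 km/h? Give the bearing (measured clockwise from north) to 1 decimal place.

286.1°

Taking east as x and north as y: seaplane velocity = (-225.000, 0.000) km/h; helicopter velocity = (244.019, -135.262) km/h.
Velocity of seaplane relative to helicopter = (-225.000, 0.000) − (244.019, -135.262) = (-469.019, 135.262) km/h.
Bearing = atan2(-469.02, 135.26) = 286.09° clockwise from north.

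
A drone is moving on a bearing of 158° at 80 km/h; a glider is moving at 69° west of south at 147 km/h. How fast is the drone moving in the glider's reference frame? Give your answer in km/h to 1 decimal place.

Taking east as x and north as y: drone velocity = (29.969, -74.175) km/h; glider velocity = (-137.236, -52.680) km/h.
Velocity of drone relative to glider = (29.969, -74.175) − (-137.236, -52.680) = (167.205, -21.495) km/h.
Magnitude = |(167.205, -21.495)| = 168.581 km/h.

168.6 km/h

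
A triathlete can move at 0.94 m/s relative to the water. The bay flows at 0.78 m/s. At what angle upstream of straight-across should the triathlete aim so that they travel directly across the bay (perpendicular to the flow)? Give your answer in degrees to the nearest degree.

To cancel the current, the upstream component of the triathlete's velocity must equal the flow: 0.94 sin θ = 0.78.
sin θ = 0.78 / 0.94 = 0.8298.
θ = arcsin(0.8298) = 56.077°.

56°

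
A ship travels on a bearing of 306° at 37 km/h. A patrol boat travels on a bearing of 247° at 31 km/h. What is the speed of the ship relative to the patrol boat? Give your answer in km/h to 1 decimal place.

33.9 km/h

Taking east as x and north as y: ship velocity = (-29.934, 21.748) km/h; patrol boat velocity = (-28.536, -12.113) km/h.
Velocity of ship relative to patrol boat = (-29.934, 21.748) − (-28.536, -12.113) = (-1.398, 33.861) km/h.
Magnitude = |(-1.398, 33.861)| = 33.890 km/h.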